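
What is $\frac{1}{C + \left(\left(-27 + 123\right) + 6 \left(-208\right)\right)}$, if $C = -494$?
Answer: $- \frac{1}{1646} \approx -0.00060753$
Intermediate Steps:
$\frac{1}{C + \left(\left(-27 + 123\right) + 6 \left(-208\right)\right)} = \frac{1}{-494 + \left(\left(-27 + 123\right) + 6 \left(-208\right)\right)} = \frac{1}{-494 + \left(96 - 1248\right)} = \frac{1}{-494 - 1152} = \frac{1}{-1646} = - \frac{1}{1646}$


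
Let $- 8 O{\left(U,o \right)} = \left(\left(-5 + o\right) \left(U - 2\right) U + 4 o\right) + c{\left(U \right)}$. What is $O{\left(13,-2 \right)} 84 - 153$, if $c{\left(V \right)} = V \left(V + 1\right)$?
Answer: $\frac{17061}{2} \approx 8530.5$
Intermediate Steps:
$c{\left(V \right)} = V \left(1 + V\right)$
$O{\left(U,o \right)} = - \frac{o}{2} - \frac{U \left(1 + U\right)}{8} - \frac{U \left(-5 + o\right) \left(-2 + U\right)}{8}$ ($O{\left(U,o \right)} = - \frac{\left(\left(-5 + o\right) \left(U - 2\right) U + 4 o\right) + U \left(1 + U\right)}{8} = - \frac{\left(\left(-5 + o\right) \left(-2 + U\right) U + 4 o\right) + U \left(1 + U\right)}{8} = - \frac{\left(U \left(-5 + o\right) \left(-2 + U\right) + 4 o\right) + U \left(1 + U\right)}{8} = - \frac{\left(4 o + U \left(-5 + o\right) \left(-2 + U\right)\right) + U \left(1 + U\right)}{8} = - \frac{4 o + U \left(1 + U\right) + U \left(-5 + o\right) \left(-2 + U\right)}{8} = - \frac{o}{2} - \frac{U \left(1 + U\right)}{8} - \frac{U \left(-5 + o\right) \left(-2 + U\right)}{8}$)
$O{\left(13,-2 \right)} 84 - 153 = \left(\frac{13^{2}}{2} - \frac{143}{8} - -1 - - \frac{13^{2}}{4} + \frac{1}{4} \cdot 13 \left(-2\right)\right) 84 - 153 = \left(\frac{1}{2} \cdot 169 - \frac{143}{8} + 1 - \left(- \frac{1}{4}\right) 169 - \frac{13}{2}\right) 84 - 153 = \left(\frac{169}{2} - \frac{143}{8} + 1 + \frac{169}{4} - \frac{13}{2}\right) 84 - 153 = \frac{827}{8} \cdot 84 - 153 = \frac{17367}{2} - 153 = \frac{17061}{2}$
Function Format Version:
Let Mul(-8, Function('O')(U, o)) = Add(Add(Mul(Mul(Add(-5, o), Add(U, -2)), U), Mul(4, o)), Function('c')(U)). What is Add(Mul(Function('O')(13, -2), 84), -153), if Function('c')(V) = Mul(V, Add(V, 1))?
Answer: Rational(17061, 2) ≈ 8530.5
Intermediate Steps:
Function('c')(V) = Mul(V, Add(1, V))
Function('O')(U, o) = Add(Mul(Rational(-1, 2), o), Mul(Rational(-1, 8), U, Add(1, U)), Mul(Rational(-1, 8), U, Add(-5, o), Add(-2, U))) (Function('O')(U, o) = Mul(Rational(-1, 8), Add(Add(Mul(Mul(Add(-5, o), Add(U, -2)), U), Mul(4, o)), Mul(U, Add(1, U)))) = Mul(Rational(-1, 8), Add(Add(Mul(Mul(Add(-5, o), Add(-2, U)), U), Mul(4, o)), Mul(U, Add(1, U)))) = Mul(Rational(-1, 8), Add(Add(Mul(U, Add(-5, o), Add(-2, U)), Mul(4, o)), Mul(U, Add(1, U)))) = Mul(Rational(-1, 8), Add(Add(Mul(4, o), Mul(U, Add(-5, o), Add(-2, U))), Mul(U, Add(1, U)))) = Mul(Rational(-1, 8), Add(Mul(4, o), Mul(U, Add(1, U)), Mul(U, Add(-5, o), Add(-2, U)))) = Add(Mul(Rational(-1, 2), o), Mul(Rational(-1, 8), U, Add(1, U)), Mul(Rational(-1, 8), U, Add(-5, o), Add(-2, U))))
Add(Mul(Function('O')(13, -2), 84), -153) = Add(Mul(Add(Mul(Rational(1, 2), Pow(13, 2)), Mul(Rational(-11, 8), 13), Mul(Rational(-1, 2), -2), Mul(Rational(-1, 8), -2, Pow(13, 2)), Mul(Rational(1, 4), 13, -2)), 84), -153) = Add(Mul(Add(Mul(Rational(1, 2), 169), Rational(-143, 8), 1, Mul(Rational(-1, 8), -2, 169), Rational(-13, 2)), 84), -153) = Add(Mul(Add(Rational(169, 2), Rational(-143, 8), 1, Rational(169, 4), Rational(-13, 2)), 84), -153) = Add(Mul(Rational(827, 8), 84), -153) = Add(Rational(17367, 2), -153) = Rational(17061, 2)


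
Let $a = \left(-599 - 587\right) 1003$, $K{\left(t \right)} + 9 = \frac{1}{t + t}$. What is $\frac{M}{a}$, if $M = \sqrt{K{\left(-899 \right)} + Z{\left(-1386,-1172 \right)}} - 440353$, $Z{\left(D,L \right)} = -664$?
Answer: $\frac{440353}{1189558} - \frac{7 i \sqrt{44401610}}{2138825284} \approx 0.37018 - 2.1808 \cdot 10^{-5} i$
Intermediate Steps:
$K{\left(t \right)} = -9 + \frac{1}{2 t}$ ($K{\left(t \right)} = -9 + \frac{1}{t + t} = -9 + \frac{1}{2 t}$)
$a = -1189558$ ($a = \left(-1186\right) 1003 = -1189558$)
$M = -440353 + \frac{7 i \sqrt{44401610}}{1798}$ ($M = \sqrt{\left(-9 + \frac{1}{2 \left(-899\right)}\right) - 664} - 440353 = \sqrt{\left(-9 + \frac{1}{2} \left(- \frac{1}{899}\right)\right) - 664} - 440353 = \sqrt{\left(-9 - \frac{1}{1798}\right) - 664} - 440353 = \sqrt{- \frac{16183}{1798} - 664} - 440353 = \sqrt{- \frac{1210055}{1798}} - 440353 = \frac{7 i \sqrt{44401610}}{1798} - 440353 = -440353 + \frac{7 i \sqrt{44401610}}{1798} \approx -4.4035 \cdot 10^{5} + 25.942 i$)
$\frac{M}{a} = \frac{-440353 + \frac{7 i \sqrt{44401610}}{1798}}{-1189558} = \left(-440353 + \frac{7 i \sqrt{44401610}}{1798}\right) \left(- \frac{1}{1189558}\right) = \frac{440353}{1189558} - \frac{7 i \sqrt{44401610}}{2138825284}$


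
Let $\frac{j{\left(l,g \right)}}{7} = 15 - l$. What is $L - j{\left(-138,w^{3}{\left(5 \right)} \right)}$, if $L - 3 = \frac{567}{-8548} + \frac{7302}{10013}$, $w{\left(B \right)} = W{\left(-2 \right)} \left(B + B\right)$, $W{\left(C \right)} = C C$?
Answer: $- \frac{91354580307}{85591124} \approx -1067.3$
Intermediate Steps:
$W{\left(C \right)} = C^{2}$
$w{\left(B \right)} = 8 B$ ($w{\left(B \right)} = \left(-2\right)^{2} \left(B + B\right) = 4 \cdot 2 B = 8 B$)
$j{\left(l,g \right)} = 105 - 7 l$ ($j{\left(l,g \right)} = 7 \left(15 - l\right) = 105 - 7 l$)
$L = \frac{313513497}{85591124}$ ($L = 3 + \left(\frac{567}{-8548} + \frac{7302}{10013}\right) = 3 + \left(567 \left(- \frac{1}{8548}\right) + 7302 \cdot \frac{1}{10013}\right) = 3 + \left(- \frac{567}{8548} + \frac{7302}{10013}\right) = 3 + \frac{56740125}{85591124} = \frac{313513497}{85591124} \approx 3.6629$)
$L - j{\left(-138,w^{3}{\left(5 \right)} \right)} = \frac{313513497}{85591124} - \left(105 - -966\right) = \frac{313513497}{85591124} - \left(105 + 966\right) = \frac{313513497}{85591124} - 1071 = - \frac{91354580307}{85591124}$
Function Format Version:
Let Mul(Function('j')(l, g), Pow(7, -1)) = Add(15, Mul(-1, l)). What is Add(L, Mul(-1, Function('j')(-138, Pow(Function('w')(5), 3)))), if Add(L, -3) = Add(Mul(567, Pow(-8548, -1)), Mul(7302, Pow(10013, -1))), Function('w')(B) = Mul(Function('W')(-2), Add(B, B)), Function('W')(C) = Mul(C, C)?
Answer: Rational(-91354580307, 85591124) ≈ -1067.3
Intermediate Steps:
Function('W')(C) = Pow(C, 2)
Function('w')(B) = Mul(8, B) (Function('w')(B) = Mul(Pow(-2, 2), Add(B, B)) = Mul(4, Mul(2, B)) = Mul(8, B))
Function('j')(l, g) = Add(105, Mul(-7, l)) (Function('j')(l, g) = Mul(7, Add(15, Mul(-1, l))) = Add(105, Mul(-7, l)))
L = Rational(313513497, 85591124) (L = Add(3, Add(Mul(567, Pow(-8548, -1)), Mul(7302, Pow(10013, -1)))) = Add(3, Add(Mul(567, Rational(-1, 8548)), Mul(7302, Rational(1, 10013)))) = Add(3, Add(Rational(-567, 8548), Rational(7302, 10013))) = Add(3, Rational(56740125, 85591124)) = Rational(313513497, 85591124) ≈ 3.6629)
Add(L, Mul(-1, Function('j')(-138, Pow(Function('w')(5), 3)))) = Add(Rational(313513497, 85591124), Mul(-1, Add(105, Mul(-7, -138)))) = Add(Rational(313513497, 85591124), Mul(-1, Add(105, 966))) = Add(Rational(313513497, 85591124), Mul(-1, 1071)) = Add(Rational(313513497, 85591124), -1071) = Rational(-91354580307, 85591124)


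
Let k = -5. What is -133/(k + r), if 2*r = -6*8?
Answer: 133/29 ≈ 4.5862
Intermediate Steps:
r = -24 (r = (-6*8)/2 = (½)*(-48) = -24)
-133/(k + r) = -133/(-5 - 24) = -133/(-29) = -133*(-1/29) = 133/29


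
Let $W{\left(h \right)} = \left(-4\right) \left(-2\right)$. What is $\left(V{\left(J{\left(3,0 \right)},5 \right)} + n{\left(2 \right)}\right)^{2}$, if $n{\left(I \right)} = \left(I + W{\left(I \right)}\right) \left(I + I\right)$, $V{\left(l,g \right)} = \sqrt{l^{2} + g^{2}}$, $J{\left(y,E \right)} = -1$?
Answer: $\left(40 + \sqrt{26}\right)^{2} \approx 2033.9$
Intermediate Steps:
$W{\left(h \right)} = 8$
$V{\left(l,g \right)} = \sqrt{g^{2} + l^{2}}$
$n{\left(I \right)} = 2 I \left(8 + I\right)$ ($n{\left(I \right)} = \left(I + 8\right) \left(I + I\right) = \left(8 + I\right) 2 I = 2 I \left(8 + I\right)$)
$\left(V{\left(J{\left(3,0 \right)},5 \right)} + n{\left(2 \right)}\right)^{2} = \left(\sqrt{5^{2} + \left(-1\right)^{2}} + 2 \cdot 2 \left(8 + 2\right)\right)^{2} = \left(\sqrt{25 + 1} + 2 \cdot 2 \cdot 10\right)^{2} = \left(\sqrt{26} + 40\right)^{2} = \left(40 + \sqrt{26}\right)^{2}$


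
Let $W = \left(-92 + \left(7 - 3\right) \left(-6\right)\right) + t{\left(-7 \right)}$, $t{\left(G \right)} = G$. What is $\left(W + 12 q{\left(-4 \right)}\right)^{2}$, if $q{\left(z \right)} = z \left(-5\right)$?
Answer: $13689$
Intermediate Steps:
$q{\left(z \right)} = - 5 z$
$W = -123$ ($W = \left(-92 + \left(7 - 3\right) \left(-6\right)\right) - 7 = \left(-92 + 4 \left(-6\right)\right) - 7 = \left(-92 - 24\right) - 7 = -116 - 7 = -123$)
$\left(W + 12 q{\left(-4 \right)}\right)^{2} = \left(-123 + 12 \left(\left(-5\right) \left(-4\right)\right)\right)^{2} = \left(-123 + 12 \cdot 20\right)^{2} = \left(-123 + 240\right)^{2} = 117^{2} = 13689$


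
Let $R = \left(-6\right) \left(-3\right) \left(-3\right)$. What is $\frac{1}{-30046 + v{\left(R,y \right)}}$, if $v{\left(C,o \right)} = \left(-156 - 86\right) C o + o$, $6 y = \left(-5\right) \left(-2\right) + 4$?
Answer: $\frac{3}{1345} \approx 0.0022305$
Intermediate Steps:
$y = \frac{7}{3}$ ($y = \frac{\left(-5\right) \left(-2\right) + 4}{6} = \frac{10 + 4}{6} = \frac{1}{6} \cdot 14 = \frac{7}{3} \approx 2.3333$)
$R = -54$ ($R = 18 \left(-3\right) = -54$)
$v{\left(C,o \right)} = o - 242 C o$ ($v{\left(C,o \right)} = \left(-156 - 86\right) C o + o = - 242 C o + o = o - 242 C o$)
$\frac{1}{-30046 + v{\left(R,y \right)}} = \frac{1}{-30046 + \frac{7 \left(1 - -13068\right)}{3}} = \frac{1}{-30046 + \frac{7 \left(1 + 13068\right)}{3}} = \frac{1}{-30046 + \frac{7}{3} \cdot 13069} = \frac{1}{-30046 + \frac{91483}{3}} = \frac{1}{\frac{1345}{3}} = \frac{3}{1345}$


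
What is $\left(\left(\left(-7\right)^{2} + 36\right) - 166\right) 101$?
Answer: $-8181$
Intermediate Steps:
$\left(\left(\left(-7\right)^{2} + 36\right) - 166\right) 101 = \left(\left(49 + 36\right) - 166\right) 101 = \left(85 - 166\right) 101 = \left(-81\right) 101 = -8181$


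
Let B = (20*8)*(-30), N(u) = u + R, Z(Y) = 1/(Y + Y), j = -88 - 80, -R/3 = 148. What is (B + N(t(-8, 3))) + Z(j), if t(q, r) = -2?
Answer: -1762657/336 ≈ -5246.0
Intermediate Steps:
R = -444 (R = -3*148 = -444)
j = -168
Z(Y) = 1/(2*Y)
N(u) = -444 + u (N(u) = u - 444 = -444 + u)
B = -4800 (B = 160*(-30) = -4800)
(B + N(t(-8, 3))) + Z(j) = (-4800 + (-444 - 2)) + (1/2)/(-168) = (-4800 - 446) + (1/2)*(-1/168) = -5246 - 1/336 = -1762657/336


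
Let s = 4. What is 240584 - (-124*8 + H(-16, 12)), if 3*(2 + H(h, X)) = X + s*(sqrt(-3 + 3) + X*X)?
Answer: 241382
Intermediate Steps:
H(h, X) = -2 + X/3 + 4*X**2/3 (H(h, X) = -2 + (X + 4*(sqrt(-3 + 3) + X*X))/3 = -2 + (X + 4*(sqrt(0) + X**2))/3 = -2 + (X + 4*(0 + X**2))/3 = -2 + (X + 4*X**2)/3 = -2 + (X/3 + 4*X**2/3) = -2 + X/3 + 4*X**2/3)
240584 - (-124*8 + H(-16, 12)) = 240584 - (-124*8 + (-2 + (1/3)*12 + (4/3)*12**2)) = 240584 - (-992 + (-2 + 4 + (4/3)*144)) = 240584 - (-992 + (-2 + 4 + 192)) = 240584 - (-992 + 194) = 240584 - 1*(-798) = 240584 + 798 = 241382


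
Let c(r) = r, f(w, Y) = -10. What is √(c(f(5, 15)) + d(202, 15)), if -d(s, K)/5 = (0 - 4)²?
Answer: 3*I*√10 ≈ 9.4868*I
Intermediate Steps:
d(s, K) = -80 (d(s, K) = -5*(0 - 4)² = -5*(-4)² = -5*16 = -80)
√(c(f(5, 15)) + d(202, 15)) = √(-10 - 80) = √(-90) = 3*I*√10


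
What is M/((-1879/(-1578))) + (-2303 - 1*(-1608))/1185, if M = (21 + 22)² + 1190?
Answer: 1136282273/445323 ≈ 2551.6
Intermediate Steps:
M = 3039 (M = 43² + 1190 = 1849 + 1190 = 3039)
M/((-1879/(-1578))) + (-2303 - 1*(-1608))/1185 = 3039/((-1879/(-1578))) + (-2303 - 1*(-1608))/1185 = 3039/((-1879*(-1/1578))) + (-2303 + 1608)*(1/1185) = 3039/(1879/1578) - 695*1/1185 = 3039*(1578/1879) - 139/237 = 4795542/1879 - 139/237 = 1136282273/445323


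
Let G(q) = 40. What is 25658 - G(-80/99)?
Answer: 25618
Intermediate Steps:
25658 - G(-80/99) = 25658 - 1*40 = 25658 - 40 = 25618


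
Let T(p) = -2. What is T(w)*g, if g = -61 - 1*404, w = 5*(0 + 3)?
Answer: 930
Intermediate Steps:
w = 15 (w = 5*3 = 15)
g = -465 (g = -61 - 404 = -465)
T(w)*g = -2*(-465) = 930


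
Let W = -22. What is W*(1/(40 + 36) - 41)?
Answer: 34265/38 ≈ 901.71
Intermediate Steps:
W*(1/(40 + 36) - 41) = -22*(1/(40 + 36) - 41) = -22*(1/76 - 41) = -22*(-3115/76) = 34265/38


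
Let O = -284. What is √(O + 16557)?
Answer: √16273 ≈ 127.57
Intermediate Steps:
√(O + 16557) = √(-284 + 16557) = √16273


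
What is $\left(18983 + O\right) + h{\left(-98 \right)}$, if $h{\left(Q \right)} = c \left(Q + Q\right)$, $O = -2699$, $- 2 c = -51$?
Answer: $11286$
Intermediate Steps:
$c = \frac{51}{2}$ ($c = \left(- \frac{1}{2}\right) \left(-51\right) = \frac{51}{2} \approx 25.5$)
$h{\left(Q \right)} = 51 Q$ ($h{\left(Q \right)} = \frac{51 \left(Q + Q\right)}{2} = \frac{51 \cdot 2 Q}{2} = 51 Q$)
$\left(18983 + O\right) + h{\left(-98 \right)} = \left(18983 - 2699\right) + 51 \left(-98\right) = 16284 - 4998 = 11286$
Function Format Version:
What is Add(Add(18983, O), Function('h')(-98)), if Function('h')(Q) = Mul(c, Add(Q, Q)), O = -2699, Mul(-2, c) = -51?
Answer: 11286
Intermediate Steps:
c = Rational(51, 2) (c = Mul(Rational(-1, 2), -51) = Rational(51, 2) ≈ 25.500)
Function('h')(Q) = Mul(51, Q) (Function('h')(Q) = Mul(Rational(51, 2), Add(Q, Q)) = Mul(Rational(51, 2), Mul(2, Q)) = Mul(51, Q))
Add(Add(18983, O), Function('h')(-98)) = Add(Add(18983, -2699), Mul(51, -98)) = Add(16284, -4998) = 11286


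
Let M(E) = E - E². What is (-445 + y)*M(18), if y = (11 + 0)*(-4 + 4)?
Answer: 136170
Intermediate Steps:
y = 0 (y = 11*0 = 0)
(-445 + y)*M(18) = (-445 + 0)*(18*(1 - 1*18)) = -8010*(1 - 18) = -8010*(-17) = -445*(-306) = 136170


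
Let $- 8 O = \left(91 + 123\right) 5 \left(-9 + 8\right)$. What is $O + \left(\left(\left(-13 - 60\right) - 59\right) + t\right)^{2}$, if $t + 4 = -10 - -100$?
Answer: $\frac{8999}{4} \approx 2249.8$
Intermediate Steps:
$t = 86$ ($t = -4 - -90 = -4 + \left(-10 + 100\right) = -4 + 90 = 86$)
$O = \frac{535}{4}$ ($O = - \frac{\left(91 + 123\right) 5 \left(-9 + 8\right)}{8} = - \frac{214 \cdot 5 \left(-1\right)}{8} = - \frac{214 \left(-5\right)}{8} = \left(- \frac{1}{8}\right) \left(-1070\right) = \frac{535}{4} \approx 133.75$)
$O + \left(\left(\left(-13 - 60\right) - 59\right) + t\right)^{2} = \frac{535}{4} + \left(\left(\left(-13 - 60\right) - 59\right) + 86\right)^{2} = \frac{535}{4} + \left(\left(-73 - 59\right) + 86\right)^{2} = \frac{535}{4} + \left(-132 + 86\right)^{2} = \frac{535}{4} + \left(-46\right)^{2} = \frac{535}{4} + 2116 = \frac{8999}{4}$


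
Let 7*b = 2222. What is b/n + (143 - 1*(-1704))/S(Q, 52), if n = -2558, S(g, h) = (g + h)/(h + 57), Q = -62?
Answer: -1802455929/89530 ≈ -20132.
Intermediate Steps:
b = 2222/7 (b = (1/7)*2222 = 2222/7 ≈ 317.43)
S(g, h) = (g + h)/(57 + h)
b/n + (143 - 1*(-1704))/S(Q, 52) = (2222/7)/(-2558) + (143 - 1*(-1704))/(((-62 + 52)/(57 + 52))) = (2222/7)*(-1/2558) + (143 + 1704)/((-10/109)) = -1111/8953 + 1847/(((1/109)*(-10))) = -1111/8953 + 1847/(-10/109) = -1111/8953 + 1847*(-109/10) = -1111/8953 - 201323/10 = -1802455929/89530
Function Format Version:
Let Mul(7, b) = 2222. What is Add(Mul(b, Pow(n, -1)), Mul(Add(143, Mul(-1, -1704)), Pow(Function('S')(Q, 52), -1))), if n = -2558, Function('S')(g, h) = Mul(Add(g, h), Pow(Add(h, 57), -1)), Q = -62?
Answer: Rational(-1802455929, 89530) ≈ -20132.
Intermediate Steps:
b = Rational(2222, 7) (b = Mul(Rational(1, 7), 2222) = Rational(2222, 7) ≈ 317.43)
Function('S')(g, h) = Mul(Pow(Add(57, h), -1), Add(g, h)) (Function('S')(g, h) = Mul(Add(g, h), Pow(Add(57, h), -1)) = Mul(Pow(Add(57, h), -1), Add(g, h)))
Add(Mul(b, Pow(n, -1)), Mul(Add(143, Mul(-1, -1704)), Pow(Function('S')(Q, 52), -1))) = Add(Mul(Rational(2222, 7), Pow(-2558, -1)), Mul(Add(143, Mul(-1, -1704)), Pow(Mul(Pow(Add(57, 52), -1), Add(-62, 52)), -1))) = Add(Mul(Rational(2222, 7), Rational(-1, 2558)), Mul(Add(143, 1704), Pow(Mul(Pow(109, -1), -10), -1))) = Add(Rational(-1111, 8953), Mul(1847, Pow(Mul(Rational(1, 109), -10), -1))) = Add(Rational(-1111, 8953), Mul(1847, Pow(Rational(-10, 109), -1))) = Add(Rational(-1111, 8953), Mul(1847, Rational(-109, 10))) = Add(Rational(-1111, 8953), Rational(-201323, 10)) = Rational(-1802455929, 89530)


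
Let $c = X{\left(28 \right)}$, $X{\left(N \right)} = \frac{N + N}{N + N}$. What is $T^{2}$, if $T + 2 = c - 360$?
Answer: $130321$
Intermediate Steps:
$X{\left(N \right)} = 1$ ($X{\left(N \right)} = \frac{2 N}{2 N} = 2 N \frac{1}{2 N} = 1$)
$c = 1$
$T = -361$ ($T = -2 + \left(1 - 360\right) = -2 - 359 = -361$)
$T^{2} = \left(-361\right)^{2} = 130321$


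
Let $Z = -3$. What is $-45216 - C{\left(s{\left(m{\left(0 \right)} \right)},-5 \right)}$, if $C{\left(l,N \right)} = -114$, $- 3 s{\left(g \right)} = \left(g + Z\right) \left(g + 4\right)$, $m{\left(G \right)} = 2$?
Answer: $-45102$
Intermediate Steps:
$s{\left(g \right)} = - \frac{\left(-3 + g\right) \left(4 + g\right)}{3}$ ($s{\left(g \right)} = - \frac{\left(g - 3\right) \left(g + 4\right)}{3} = - \frac{\left(-3 + g\right) \left(4 + g\right)}{3}$)
$-45216 - C{\left(s{\left(m{\left(0 \right)} \right)},-5 \right)} = -45216 - -114 = -45216 + 114 = -45102$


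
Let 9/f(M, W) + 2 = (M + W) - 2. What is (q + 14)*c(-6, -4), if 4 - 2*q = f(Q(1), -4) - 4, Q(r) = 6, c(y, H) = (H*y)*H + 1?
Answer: -7695/4 ≈ -1923.8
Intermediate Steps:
c(y, H) = 1 + y*H**2 (c(y, H) = y*H**2 + 1 = 1 + y*H**2)
f(M, W) = 9/(-4 + M + W) (f(M, W) = 9/(-2 + ((M + W) - 2)) = 9/(-2 + (-2 + M + W)) = 9/(-4 + M + W))
q = 25/4 (q = 2 - (9/(-4 + 6 - 4) - 4)/2 = 2 - (9/(-2) - 4)/2 = 2 - (9*(-1/2) - 4)/2 = 2 - (-9/2 - 4)/2 = 2 - 1/2*(-17/2) = 2 + 17/4 = 25/4 ≈ 6.2500)
(q + 14)*c(-6, -4) = (25/4 + 14)*(1 - 6*(-4)**2) = 81*(1 - 6*16)/4 = 81*(1 - 96)/4 = (81/4)*(-95) = -7695/4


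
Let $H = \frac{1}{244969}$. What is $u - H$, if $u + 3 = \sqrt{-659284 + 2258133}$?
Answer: $- \frac{734908}{244969} + \sqrt{1598849} \approx 1261.5$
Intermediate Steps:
$H = \frac{1}{244969} \approx 4.0821 \cdot 10^{-6}$
$u = -3 + \sqrt{1598849}$ ($u = -3 + \sqrt{-659284 + 2258133} = -3 + \sqrt{1598849} \approx 1261.5$)
$u - H = \left(-3 + \sqrt{1598849}\right) - \frac{1}{244969} = - \frac{734908}{244969} + \sqrt{1598849}$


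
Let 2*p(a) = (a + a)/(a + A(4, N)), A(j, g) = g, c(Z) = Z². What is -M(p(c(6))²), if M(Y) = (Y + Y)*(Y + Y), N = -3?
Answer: -82944/14641 ≈ -5.6652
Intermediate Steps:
p(a) = a/(-3 + a) (p(a) = ((a + a)/(a - 3))/2 = ((2*a)/(-3 + a))/2 = (2*a/(-3 + a))/2 = a/(-3 + a))
M(Y) = 4*Y² (M(Y) = (2*Y)*(2*Y) = 4*Y²)
-M(p(c(6))²) = -4*((6²/(-3 + 6²))²)² = -4*((36/(-3 + 36))²)² = -4*((36/33)²)² = -4*((36*(1/33))²)² = -4*((12/11)²)² = -4*(144/121)² = -4*20736/14641 = -1*82944/14641 = -82944/14641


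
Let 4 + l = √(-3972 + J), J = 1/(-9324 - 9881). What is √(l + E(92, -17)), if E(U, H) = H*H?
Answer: √(105117127125 + 19205*I*√1465000822505)/19205 ≈ 16.984 + 1.8554*I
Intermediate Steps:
E(U, H) = H²
J = -1/19205 (J = 1/(-19205) = -1/19205 ≈ -5.2070e-5)
l = -4 + I*√1465000822505/19205 (l = -4 + √(-3972 - 1/19205) = -4 + √(-76282261/19205) = -4 + I*√1465000822505/19205 ≈ -4.0 + 63.024*I)
√(l + E(92, -17)) = √((-4 + I*√1465000822505/19205) + (-17)²) = √((-4 + I*√1465000822505/19205) + 289) = √(285 + I*√1465000822505/19205)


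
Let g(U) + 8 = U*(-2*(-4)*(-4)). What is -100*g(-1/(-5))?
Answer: 1440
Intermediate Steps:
g(U) = -8 - 32*U (g(U) = -8 + U*(-2*(-4)*(-4)) = -8 + U*(8*(-4)) = -8 + U*(-32) = -8 - 32*U)
-100*g(-1/(-5)) = -100*(-8 - (-32)/(-5)) = -100*(-8 - (-32)*(-1)/5) = -100*(-8 - 32*⅕) = -100*(-8 - 32/5) = -100*(-72/5) = 1440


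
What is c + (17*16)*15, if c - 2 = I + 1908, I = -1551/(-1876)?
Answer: 11238791/1876 ≈ 5990.8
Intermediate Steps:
I = 1551/1876 (I = -1551*(-1/1876) = 1551/1876 ≈ 0.82676)
c = 3584711/1876 (c = 2 + (1551/1876 + 1908) = 2 + 3580959/1876 = 3584711/1876 ≈ 1910.8)
c + (17*16)*15 = 3584711/1876 + (17*16)*15 = 3584711/1876 + 272*15 = 3584711/1876 + 4080 = 11238791/1876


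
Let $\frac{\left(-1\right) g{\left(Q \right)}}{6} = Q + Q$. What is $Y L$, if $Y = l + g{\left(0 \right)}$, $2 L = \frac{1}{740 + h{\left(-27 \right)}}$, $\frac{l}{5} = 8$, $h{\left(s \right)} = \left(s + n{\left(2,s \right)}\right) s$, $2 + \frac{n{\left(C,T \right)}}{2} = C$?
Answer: $\frac{20}{1469} \approx 0.013615$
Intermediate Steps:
$n{\left(C,T \right)} = -4 + 2 C$
$h{\left(s \right)} = s^{2}$ ($h{\left(s \right)} = \left(s + \left(-4 + 2 \cdot 2\right)\right) s = \left(s + \left(-4 + 4\right)\right) s = \left(s + 0\right) s = s s = s^{2}$)
$g{\left(Q \right)} = - 12 Q$ ($g{\left(Q \right)} = - 6 \left(Q + Q\right) = - 6 \cdot 2 Q = - 12 Q$)
$l = 40$ ($l = 5 \cdot 8 = 40$)
$L = \frac{1}{2938}$ ($L = \frac{1}{2 \left(740 + \left(-27\right)^{2}\right)} = \frac{1}{2 \left(740 + 729\right)} = \frac{1}{2 \cdot 1469} = \frac{1}{2} \cdot \frac{1}{1469} = \frac{1}{2938} \approx 0.00034037$)
$Y = 40$ ($Y = 40 - 0 = 40 + 0 = 40$)
$Y L = 40 \cdot \frac{1}{2938} = \frac{20}{1469}$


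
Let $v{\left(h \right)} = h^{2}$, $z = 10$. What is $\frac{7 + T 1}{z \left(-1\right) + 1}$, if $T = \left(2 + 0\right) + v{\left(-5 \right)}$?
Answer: $- \frac{34}{9} \approx -3.7778$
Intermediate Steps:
$T = 27$ ($T = \left(2 + 0\right) + \left(-5\right)^{2} = 2 + 25 = 27$)
$\frac{7 + T 1}{z \left(-1\right) + 1} = \frac{7 + 27 \cdot 1}{10 \left(-1\right) + 1} = \frac{7 + 27}{-10 + 1} = \frac{1}{-9} \cdot 34 = \left(- \frac{1}{9}\right) 34 = - \frac{34}{9}$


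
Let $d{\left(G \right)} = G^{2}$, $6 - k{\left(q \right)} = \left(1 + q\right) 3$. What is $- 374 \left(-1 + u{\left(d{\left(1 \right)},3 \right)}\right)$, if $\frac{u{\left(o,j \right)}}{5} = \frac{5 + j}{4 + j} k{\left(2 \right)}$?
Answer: $\frac{47498}{7} \approx 6785.4$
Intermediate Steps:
$k{\left(q \right)} = 3 - 3 q$ ($k{\left(q \right)} = 6 - \left(1 + q\right) 3 = 6 - \left(3 + 3 q\right) = 3 - 3 q$)
$u{\left(o,j \right)} = - \frac{15 \left(5 + j\right)}{4 + j}$ ($u{\left(o,j \right)} = 5 \frac{5 + j}{4 + j} \left(3 - 6\right) = 5 \frac{5 + j}{4 + j} \left(-3\right) = 5 \left(- \frac{3 \left(5 + j\right)}{4 + j}\right) = - \frac{15 \left(5 + j\right)}{4 + j}$)
$- 374 \left(-1 + u{\left(d{\left(1 \right)},3 \right)}\right) = - 374 \left(-1 + \frac{15 \left(-5 - 3\right)}{4 + 3}\right) = - 374 \left(-1 + \frac{15 \left(-5 - 3\right)}{7}\right) = - 374 \left(-1 + 15 \cdot \frac{1}{7} \left(-8\right)\right) = - 374 \left(-1 - \frac{120}{7}\right) = \left(-374\right) \left(- \frac{127}{7}\right) = \frac{47498}{7}$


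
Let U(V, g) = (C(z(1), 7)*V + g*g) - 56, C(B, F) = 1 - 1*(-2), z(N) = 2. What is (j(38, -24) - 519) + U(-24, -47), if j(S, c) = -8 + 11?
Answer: 1565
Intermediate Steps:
C(B, F) = 3 (C(B, F) = 1 + 2 = 3)
j(S, c) = 3
U(V, g) = -56 + g**2 + 3*V (U(V, g) = (3*V + g*g) - 56 = (3*V + g**2) - 56 = (g**2 + 3*V) - 56 = -56 + g**2 + 3*V)
(j(38, -24) - 519) + U(-24, -47) = (3 - 519) + (-56 + (-47)**2 + 3*(-24)) = -516 + (-56 + 2209 - 72) = -516 + 2081 = 1565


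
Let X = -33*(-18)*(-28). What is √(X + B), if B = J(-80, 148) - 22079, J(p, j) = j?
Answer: 7*I*√787 ≈ 196.37*I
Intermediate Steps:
X = -16632 (X = 594*(-28) = -16632)
B = -21931 (B = 148 - 22079 = -21931)
√(X + B) = √(-16632 - 21931) = √(-38563) = 7*I*√787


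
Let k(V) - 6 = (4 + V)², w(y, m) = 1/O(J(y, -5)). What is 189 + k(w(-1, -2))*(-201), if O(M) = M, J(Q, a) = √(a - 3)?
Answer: -33663/8 + 402*I*√2 ≈ -4207.9 + 568.51*I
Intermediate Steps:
J(Q, a) = √(-3 + a)
w(y, m) = -I*√2/4 (w(y, m) = 1/(√(-3 - 5)) = 1/(√(-8)) = 1/(2*I*√2) = -I*√2/4)
k(V) = 6 + (4 + V)²
189 + k(w(-1, -2))*(-201) = 189 + (6 + (4 - I*√2/4)²)*(-201) = 189 + (-1206 - 201*(4 - I*√2/4)²) = -1017 - 201*(4 - I*√2/4)²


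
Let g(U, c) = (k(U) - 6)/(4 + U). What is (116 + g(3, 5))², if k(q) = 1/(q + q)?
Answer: 477481/36 ≈ 13263.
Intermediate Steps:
k(q) = 1/(2*q)
g(U, c) = (-6 + 1/(2*U))/(4 + U) (g(U, c) = (1/(2*U) - 6)/(4 + U) = (-6 + 1/(2*U))/(4 + U))
(116 + g(3, 5))² = (116 + (½)*(1 - 12*3)/(3*(4 + 3)))² = (116 + (½)*(⅓)*(1 - 36)/7)² = (116 + (½)*(⅓)*(⅐)*(-35))² = (116 - ⅚)² = (691/6)² = 477481/36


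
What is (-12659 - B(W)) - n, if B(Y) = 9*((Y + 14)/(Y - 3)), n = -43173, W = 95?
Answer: 2806307/92 ≈ 30503.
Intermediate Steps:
B(Y) = 9*(14 + Y)/(-3 + Y) (B(Y) = 9*((14 + Y)/(-3 + Y)) = 9*(14 + Y)/(-3 + Y))
(-12659 - B(W)) - n = (-12659 - 9*(14 + 95)/(-3 + 95)) - 1*(-43173) = (-12659 - 9*109/92) + 43173 = (-12659 - 1*981/92) + 43173 = (-12659 - 981/92) + 43173 = -1165609/92 + 43173 = 2806307/92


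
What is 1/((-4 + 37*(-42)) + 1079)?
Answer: -1/479 ≈ -0.0020877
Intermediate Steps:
1/((-4 + 37*(-42)) + 1079) = 1/((-4 - 1554) + 1079) = 1/(-1558 + 1079) = 1/(-479) = -1/479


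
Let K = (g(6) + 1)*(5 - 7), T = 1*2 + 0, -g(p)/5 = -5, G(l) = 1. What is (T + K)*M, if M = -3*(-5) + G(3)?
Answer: -800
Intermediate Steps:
g(p) = 25 (g(p) = -5*(-5) = 25)
M = 16 (M = -3*(-5) + 1 = 15 + 1 = 16)
T = 2 (T = 2 + 0 = 2)
K = -52 (K = (25 + 1)*(5 - 7) = 26*(-2) = -52)
(T + K)*M = (2 - 52)*16 = -50*16 = -800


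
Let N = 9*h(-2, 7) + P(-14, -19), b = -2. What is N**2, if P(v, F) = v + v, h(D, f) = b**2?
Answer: 64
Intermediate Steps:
h(D, f) = 4 (h(D, f) = (-2)**2 = 4)
P(v, F) = 2*v
N = 8 (N = 9*4 + 2*(-14) = 36 - 28 = 8)
N**2 = 8**2 = 64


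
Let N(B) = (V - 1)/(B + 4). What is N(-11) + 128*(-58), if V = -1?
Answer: -51966/7 ≈ -7423.7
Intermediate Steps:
N(B) = -2/(4 + B) (N(B) = (-1 - 1)/(B + 4) = -2/(4 + B))
N(-11) + 128*(-58) = -2/(4 - 11) + 128*(-58) = -2/(-7) - 7424 = -2*(-⅐) - 7424 = 2/7 - 7424 = -51966/7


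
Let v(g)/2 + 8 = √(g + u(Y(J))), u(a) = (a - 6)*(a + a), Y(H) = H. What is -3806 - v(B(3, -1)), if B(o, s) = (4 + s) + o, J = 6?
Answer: -3790 - 2*√6 ≈ -3794.9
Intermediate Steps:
u(a) = 2*a*(-6 + a) (u(a) = (-6 + a)*(2*a) = 2*a*(-6 + a))
B(o, s) = 4 + o + s
v(g) = -16 + 2*√g (v(g) = -16 + 2*√(g + 2*6*(-6 + 6)) = -16 + 2*√(g + 2*6*0) = -16 + 2*√(g + 0) = -16 + 2*√g)
-3806 - v(B(3, -1)) = -3806 - (-16 + 2*√(4 + 3 - 1)) = -3806 - (-16 + 2*√6) = -3806 + (16 - 2*√6) = -3790 - 2*√6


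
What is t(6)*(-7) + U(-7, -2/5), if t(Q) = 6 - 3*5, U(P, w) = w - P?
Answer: 348/5 ≈ 69.600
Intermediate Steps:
t(Q) = -9 (t(Q) = 6 - 15 = -9)
t(6)*(-7) + U(-7, -2/5) = -9*(-7) + (-2/5 - 1*(-7)) = 63 + (-2*⅕ + 7) = 63 + (-⅖ + 7) = 63 + 33/5 = 348/5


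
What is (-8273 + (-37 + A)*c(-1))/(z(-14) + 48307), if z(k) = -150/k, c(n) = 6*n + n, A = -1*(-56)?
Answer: -29421/169112 ≈ -0.17397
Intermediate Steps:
A = 56
c(n) = 7*n
(-8273 + (-37 + A)*c(-1))/(z(-14) + 48307) = (-8273 + (-37 + 56)*(7*(-1)))/(-150/(-14) + 48307) = (-8273 + 19*(-7))/(-150*(-1/14) + 48307) = (-8273 - 133)/(75/7 + 48307) = -8406/338224/7 = -8406*7/338224 = -29421/169112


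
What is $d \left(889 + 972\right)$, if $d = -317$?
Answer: $-589937$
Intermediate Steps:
$d \left(889 + 972\right) = - 317 \left(889 + 972\right) = \left(-317\right) 1861 = -589937$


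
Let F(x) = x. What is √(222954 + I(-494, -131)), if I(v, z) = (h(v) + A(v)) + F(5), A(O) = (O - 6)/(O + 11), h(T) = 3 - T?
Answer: 2*√13032517071/483 ≈ 472.71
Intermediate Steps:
A(O) = (-6 + O)/(11 + O)
I(v, z) = 8 - v + (-6 + v)/(11 + v) (I(v, z) = ((3 - v) + (-6 + v)/(11 + v)) + 5 = (3 - v + (-6 + v)/(11 + v)) + 5 = 8 - v + (-6 + v)/(11 + v))
√(222954 + I(-494, -131)) = √(222954 + (82 - 1*(-494)² - 2*(-494))/(11 - 494)) = √(222954 + (82 - 1*244036 + 988)/(-483)) = √(222954 - (82 - 244036 + 988)/483) = √(222954 - 1/483*(-242966)) = √(222954 + 242966/483) = √(107929748/483) = 2*√13032517071/483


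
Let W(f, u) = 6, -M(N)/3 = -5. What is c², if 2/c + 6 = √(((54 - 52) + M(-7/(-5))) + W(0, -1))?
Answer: 4/(6 - √23)² ≈ 2.7586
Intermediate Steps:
M(N) = 15 (M(N) = -3*(-5) = 15)
c = 2/(-6 + √23) (c = 2/(-6 + √(((54 - 52) + 15) + 6)) = 2/(-6 + √((2 + 15) + 6)) = 2/(-6 + √(17 + 6)) = 2/(-6 + √23) ≈ -1.6609)
c² = (-12/13 - 2*√23/13)²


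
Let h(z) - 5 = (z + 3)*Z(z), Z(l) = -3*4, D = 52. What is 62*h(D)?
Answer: -40610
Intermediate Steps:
Z(l) = -12
h(z) = -31 - 12*z (h(z) = 5 + (z + 3)*(-12) = 5 + (3 + z)*(-12) = 5 + (-36 - 12*z) = -31 - 12*z)
62*h(D) = 62*(-31 - 12*52) = 62*(-31 - 624) = 62*(-655) = -40610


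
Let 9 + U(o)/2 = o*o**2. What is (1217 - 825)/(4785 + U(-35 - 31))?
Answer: -392/570225 ≈ -0.00068745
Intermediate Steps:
U(o) = -18 + 2*o**3 (U(o) = -18 + 2*(o*o**2) = -18 + 2*o**3)
(1217 - 825)/(4785 + U(-35 - 31)) = (1217 - 825)/(4785 + (-18 + 2*(-35 - 31)**3)) = 392/(4785 + (-18 + 2*(-66)**3)) = 392/(4785 + (-18 + 2*(-287496))) = 392/(4785 + (-18 - 574992)) = 392/(4785 - 575010) = 392/(-570225) = 392*(-1/570225) = -392/570225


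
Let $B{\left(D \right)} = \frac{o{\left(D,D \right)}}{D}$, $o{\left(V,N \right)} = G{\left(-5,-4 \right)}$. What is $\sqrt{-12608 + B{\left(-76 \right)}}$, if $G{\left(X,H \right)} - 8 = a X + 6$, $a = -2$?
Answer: $\frac{i \sqrt{4551602}}{19} \approx 112.29 i$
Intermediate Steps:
$G{\left(X,H \right)} = 14 - 2 X$ ($G{\left(X,H \right)} = 8 - \left(-6 + 2 X\right) = 14 - 2 X$)
$o{\left(V,N \right)} = 24$ ($o{\left(V,N \right)} = 14 - -10 = 14 + 10 = 24$)
$B{\left(D \right)} = \frac{24}{D}$
$\sqrt{-12608 + B{\left(-76 \right)}} = \sqrt{-12608 + \frac{24}{-76}} = \sqrt{-12608 + 24 \left(- \frac{1}{76}\right)} = \sqrt{-12608 - \frac{6}{19}} = \sqrt{- \frac{239558}{19}} = \frac{i \sqrt{4551602}}{19}$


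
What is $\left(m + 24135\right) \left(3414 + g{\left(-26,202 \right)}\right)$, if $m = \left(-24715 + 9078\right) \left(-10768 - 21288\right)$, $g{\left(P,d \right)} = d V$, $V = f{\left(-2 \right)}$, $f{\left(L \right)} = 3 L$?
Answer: $1103826943014$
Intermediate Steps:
$V = -6$ ($V = 3 \left(-2\right) = -6$)
$g{\left(P,d \right)} = - 6 d$ ($g{\left(P,d \right)} = d \left(-6\right) = - 6 d$)
$m = 501259672$ ($m = \left(-15637\right) \left(-32056\right) = 501259672$)
$\left(m + 24135\right) \left(3414 + g{\left(-26,202 \right)}\right) = \left(501259672 + 24135\right) \left(3414 - 1212\right) = 501283807 \left(3414 - 1212\right) = 501283807 \cdot 2202 = 1103826943014$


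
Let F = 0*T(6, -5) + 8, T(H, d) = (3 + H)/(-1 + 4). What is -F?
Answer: -8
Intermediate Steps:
T(H, d) = 1 + H/3 (T(H, d) = (3 + H)/3 = (3 + H)*(⅓) = 1 + H/3)
F = 8 (F = 0*(1 + (⅓)*6) + 8 = 0*(1 + 2) + 8 = 0*3 + 8 = 0 + 8 = 8)
-F = -1*8 = -8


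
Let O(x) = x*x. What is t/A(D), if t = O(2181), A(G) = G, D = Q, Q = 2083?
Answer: 4756761/2083 ≈ 2283.6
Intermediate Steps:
O(x) = x²
D = 2083
t = 4756761 (t = 2181² = 4756761)
t/A(D) = 4756761/2083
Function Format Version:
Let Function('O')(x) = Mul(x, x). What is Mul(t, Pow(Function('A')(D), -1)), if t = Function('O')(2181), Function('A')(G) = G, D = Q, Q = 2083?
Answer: Rational(4756761, 2083) ≈ 2283.6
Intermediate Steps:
Function('O')(x) = Pow(x, 2)
D = 2083
t = 4756761 (t = Pow(2181, 2) = 4756761)
Mul(t, Pow(Function('A')(D), -1)) = Mul(4756761, Pow(2083, -1)) = Mul(4756761, Rational(1, 2083)) = Rational(4756761, 2083)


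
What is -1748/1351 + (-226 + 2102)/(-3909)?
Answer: -9367408/5281059 ≈ -1.7738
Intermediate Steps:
-1748/1351 + (-226 + 2102)/(-3909) = -1748*1/1351 + 1876*(-1/3909) = -1748/1351 - 1876/3909 = -9367408/5281059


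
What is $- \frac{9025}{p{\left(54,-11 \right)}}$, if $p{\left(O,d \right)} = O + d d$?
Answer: $- \frac{361}{7} \approx -51.571$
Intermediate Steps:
$p{\left(O,d \right)} = O + d^{2}$
$- \frac{9025}{p{\left(54,-11 \right)}} = - \frac{9025}{54 + \left(-11\right)^{2}} = - \frac{9025}{54 + 121} = - \frac{9025}{175} = \left(-9025\right) \frac{1}{175} = - \frac{361}{7}$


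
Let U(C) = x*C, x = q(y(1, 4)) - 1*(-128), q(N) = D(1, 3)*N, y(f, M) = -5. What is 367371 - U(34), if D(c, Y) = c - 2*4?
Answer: 361829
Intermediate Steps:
D(c, Y) = -8 + c (D(c, Y) = c - 8 = -8 + c)
q(N) = -7*N (q(N) = (-8 + 1)*N = -7*N)
x = 163 (x = -7*(-5) - 1*(-128) = 35 + 128 = 163)
U(C) = 163*C
367371 - U(34) = 367371 - 163*34 = 367371 - 1*5542 = 367371 - 5542 = 361829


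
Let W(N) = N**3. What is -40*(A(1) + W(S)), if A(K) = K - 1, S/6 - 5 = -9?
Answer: 552960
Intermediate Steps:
S = -24 (S = 30 + 6*(-9) = 30 - 54 = -24)
A(K) = -1 + K
-40*(A(1) + W(S)) = -40*((-1 + 1) + (-24)**3) = -40*(0 - 13824) = -40*(-13824) = 552960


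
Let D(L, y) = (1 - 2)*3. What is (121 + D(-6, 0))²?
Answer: 13924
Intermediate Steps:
D(L, y) = -3 (D(L, y) = -1*3 = -3)
(121 + D(-6, 0))² = (121 - 3)² = 118² = 13924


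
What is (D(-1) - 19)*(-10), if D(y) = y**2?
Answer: 180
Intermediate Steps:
(D(-1) - 19)*(-10) = ((-1)**2 - 19)*(-10) = (1 - 19)*(-10) = -18*(-10) = 180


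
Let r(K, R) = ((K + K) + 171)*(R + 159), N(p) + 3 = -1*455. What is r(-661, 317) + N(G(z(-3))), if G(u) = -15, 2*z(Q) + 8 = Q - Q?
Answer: -548334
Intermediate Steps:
z(Q) = -4 (z(Q) = -4 + (Q - Q)/2 = -4 + (½)*0 = -4 + 0 = -4)
N(p) = -458 (N(p) = -3 - 1*455 = -3 - 455 = -458)
r(K, R) = (159 + R)*(171 + 2*K) (r(K, R) = (2*K + 171)*(159 + R) = (171 + 2*K)*(159 + R) = (159 + R)*(171 + 2*K))
r(-661, 317) + N(G(z(-3))) = (27189 + 171*317 + 318*(-661) + 2*(-661)*317) - 458 = (27189 + 54207 - 210198 - 419074) - 458 = -547876 - 458 = -548334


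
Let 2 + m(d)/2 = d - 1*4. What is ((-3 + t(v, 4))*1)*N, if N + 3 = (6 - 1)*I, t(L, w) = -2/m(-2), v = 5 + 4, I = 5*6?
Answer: -3381/8 ≈ -422.63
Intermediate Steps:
m(d) = -12 + 2*d (m(d) = -4 + 2*(d - 1*4) = -4 + 2*(d - 4) = -4 + 2*(-4 + d) = -4 + (-8 + 2*d) = -12 + 2*d)
I = 30
v = 9
t(L, w) = ⅛ (t(L, w) = -2/(-12 + 2*(-2)) = -2/(-12 - 4) = -2/(-16) = -2*(-1/16) = ⅛)
N = 147 (N = -3 + (6 - 1)*30 = -3 + 5*30 = -3 + 150 = 147)
((-3 + t(v, 4))*1)*N = ((-3 + ⅛)*1)*147 = -23/8*1*147 = -23/8*147 = -3381/8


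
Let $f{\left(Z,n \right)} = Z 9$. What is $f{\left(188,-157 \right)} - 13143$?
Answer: $-11451$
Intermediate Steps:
$f{\left(Z,n \right)} = 9 Z$
$f{\left(188,-157 \right)} - 13143 = 9 \cdot 188 - 13143 = 1692 - 13143 = -11451$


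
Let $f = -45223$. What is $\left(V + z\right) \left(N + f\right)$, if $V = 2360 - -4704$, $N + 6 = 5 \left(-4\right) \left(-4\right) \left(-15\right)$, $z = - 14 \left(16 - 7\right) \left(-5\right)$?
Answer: $-357224726$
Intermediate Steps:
$z = 630$ ($z = \left(-14\right) 9 \left(-5\right) = \left(-126\right) \left(-5\right) = 630$)
$N = -1206$ ($N = -6 + 5 \left(-4\right) \left(-4\right) \left(-15\right) = -6 + \left(-20\right) \left(-4\right) \left(-15\right) = -6 + 80 \left(-15\right) = -6 - 1200 = -1206$)
$V = 7064$ ($V = 2360 + 4704 = 7064$)
$\left(V + z\right) \left(N + f\right) = \left(7064 + 630\right) \left(-1206 - 45223\right) = 7694 \left(-46429\right) = -357224726$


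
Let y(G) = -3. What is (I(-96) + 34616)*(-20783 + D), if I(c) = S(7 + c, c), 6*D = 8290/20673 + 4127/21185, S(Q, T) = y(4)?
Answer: -1890290833133193197/2627745030 ≈ -7.1936e+8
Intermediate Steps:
S(Q, T) = -3
D = 260941121/2627745030 (D = (8290/20673 + 4127/21185)/6 = (⅙)*(260941121/437957505) = 260941121/2627745030 ≈ 0.099302)
I(c) = -3
(I(-96) + 34616)*(-20783 + D) = (-3 + 34616)*(-20783 + 260941121/2627745030) = 34613*(-54612164017369/2627745030) = -1890290833133193197/2627745030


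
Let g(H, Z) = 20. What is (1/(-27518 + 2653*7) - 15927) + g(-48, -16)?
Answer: -142319930/8947 ≈ -15907.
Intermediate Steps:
(1/(-27518 + 2653*7) - 15927) + g(-48, -16) = (1/(-27518 + 2653*7) - 15927) + 20 = (1/(-27518 + 18571) - 15927) + 20 = (1/(-8947) - 15927) + 20 = (-1/8947 - 15927) + 20 = -142498870/8947 + 20 = -142319930/8947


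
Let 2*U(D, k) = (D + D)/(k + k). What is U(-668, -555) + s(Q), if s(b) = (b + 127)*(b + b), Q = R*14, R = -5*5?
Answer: 86635834/555 ≈ 1.5610e+5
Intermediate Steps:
R = -25
U(D, k) = D/(2*k) (U(D, k) = ((D + D)/(k + k))/2 = ((2*D)/((2*k)))/2 = ((2*D)*(1/(2*k)))/2 = (D/k)/2 = D/(2*k))
Q = -350 (Q = -25*14 = -350)
s(b) = 2*b*(127 + b) (s(b) = (127 + b)*(2*b) = 2*b*(127 + b))
U(-668, -555) + s(Q) = (½)*(-668)/(-555) + 2*(-350)*(127 - 350) = (½)*(-668)*(-1/555) + 2*(-350)*(-223) = 334/555 + 156100 = 86635834/555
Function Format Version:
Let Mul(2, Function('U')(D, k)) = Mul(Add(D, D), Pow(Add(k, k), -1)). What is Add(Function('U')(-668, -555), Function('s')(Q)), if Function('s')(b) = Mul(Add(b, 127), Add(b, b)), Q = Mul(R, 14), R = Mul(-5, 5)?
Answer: Rational(86635834, 555) ≈ 1.5610e+5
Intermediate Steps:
R = -25
Function('U')(D, k) = Mul(Rational(1, 2), D, Pow(k, -1)) (Function('U')(D, k) = Mul(Rational(1, 2), Mul(Add(D, D), Pow(Add(k, k), -1))) = Mul(Rational(1, 2), Mul(Mul(2, D), Pow(Mul(2, k), -1))) = Mul(Rational(1, 2), Mul(Mul(2, D), Mul(Rational(1, 2), Pow(k, -1)))) = Mul(Rational(1, 2), Mul(D, Pow(k, -1))) = Mul(Rational(1, 2), D, Pow(k, -1)))
Q = -350 (Q = Mul(-25, 14) = -350)
Function('s')(b) = Mul(2, b, Add(127, b)) (Function('s')(b) = Mul(Add(127, b), Mul(2, b)) = Mul(2, b, Add(127, b)))
Add(Function('U')(-668, -555), Function('s')(Q)) = Add(Mul(Rational(1, 2), -668, Pow(-555, -1)), Mul(2, -350, Add(127, -350))) = Add(Mul(Rational(1, 2), -668, Rational(-1, 555)), Mul(2, -350, -223)) = Add(Rational(334, 555), 156100) = Rational(86635834, 555)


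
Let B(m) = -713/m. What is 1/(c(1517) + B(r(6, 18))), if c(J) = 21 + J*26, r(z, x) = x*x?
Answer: 324/12785299 ≈ 2.5342e-5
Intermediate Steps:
r(z, x) = x**2
c(J) = 21 + 26*J
1/(c(1517) + B(r(6, 18))) = 1/((21 + 26*1517) - 713/(18**2)) = 1/((21 + 39442) - 713/324) = 1/(39463 - 713*1/324) = 1/(39463 - 713/324) = 1/(12785299/324) = 324/12785299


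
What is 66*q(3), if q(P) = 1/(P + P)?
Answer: 11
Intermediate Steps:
q(P) = 1/(2*P)
66*q(3) = 66*((1/2)/3) = 66*((1/2)*(1/3)) = 66*(1/6) = 11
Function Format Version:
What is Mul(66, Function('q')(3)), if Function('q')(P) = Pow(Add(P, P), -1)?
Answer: 11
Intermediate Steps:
Function('q')(P) = Mul(Rational(1, 2), Pow(P, -1)) (Function('q')(P) = Pow(Mul(2, P), -1) = Mul(Rational(1, 2), Pow(P, -1)))
Mul(66, Function('q')(3)) = Mul(66, Mul(Rational(1, 2), Pow(3, -1))) = Mul(66, Mul(Rational(1, 2), Rational(1, 3))) = Mul(66, Rational(1, 6)) = 11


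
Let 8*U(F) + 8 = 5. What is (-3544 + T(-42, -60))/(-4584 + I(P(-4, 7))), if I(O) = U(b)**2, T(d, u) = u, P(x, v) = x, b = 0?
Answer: 230656/293367 ≈ 0.78624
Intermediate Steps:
U(F) = -3/8 (U(F) = -1 + (1/8)*5 = -1 + 5/8 = -3/8)
I(O) = 9/64 (I(O) = (-3/8)**2 = 9/64)
(-3544 + T(-42, -60))/(-4584 + I(P(-4, 7))) = (-3544 - 60)/(-4584 + 9/64) = -3604/(-293367/64) = -3604*(-64/293367) = 230656/293367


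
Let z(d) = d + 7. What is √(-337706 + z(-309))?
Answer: 2*I*√84502 ≈ 581.38*I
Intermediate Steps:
z(d) = 7 + d
√(-337706 + z(-309)) = √(-337706 + (7 - 309)) = √(-337706 - 302) = √(-338008) = 2*I*√84502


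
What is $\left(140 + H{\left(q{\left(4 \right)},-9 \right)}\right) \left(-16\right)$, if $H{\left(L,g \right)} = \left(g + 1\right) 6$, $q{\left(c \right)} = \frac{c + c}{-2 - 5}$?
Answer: $-1472$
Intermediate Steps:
$q{\left(c \right)} = - \frac{2 c}{7}$ ($q{\left(c \right)} = \frac{2 c}{-7} = 2 c \left(- \frac{1}{7}\right) = - \frac{2 c}{7}$)
$H{\left(L,g \right)} = 6 + 6 g$ ($H{\left(L,g \right)} = \left(1 + g\right) 6 = 6 + 6 g$)
$\left(140 + H{\left(q{\left(4 \right)},-9 \right)}\right) \left(-16\right) = \left(140 + \left(6 + 6 \left(-9\right)\right)\right) \left(-16\right) = \left(140 + \left(6 - 54\right)\right) \left(-16\right) = \left(140 - 48\right) \left(-16\right) = 92 \left(-16\right) = -1472$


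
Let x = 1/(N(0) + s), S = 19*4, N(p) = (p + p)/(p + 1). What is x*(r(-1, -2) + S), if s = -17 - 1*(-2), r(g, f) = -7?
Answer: -23/5 ≈ -4.6000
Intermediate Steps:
N(p) = 2*p/(1 + p) (N(p) = (2*p)/(1 + p) = 2*p/(1 + p))
s = -15 (s = -17 + 2 = -15)
S = 76
x = -1/15 (x = 1/(2*0/(1 + 0) - 15) = 1/(2*0/1 - 15) = 1/(2*0*1 - 15) = 1/(0 - 15) = 1/(-15) = -1/15 ≈ -0.066667)
x*(r(-1, -2) + S) = -(-7 + 76)/15 = -1/15*69 = -23/5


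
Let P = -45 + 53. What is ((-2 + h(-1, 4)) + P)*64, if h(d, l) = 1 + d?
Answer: 384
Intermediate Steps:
P = 8
((-2 + h(-1, 4)) + P)*64 = ((-2 + (1 - 1)) + 8)*64 = ((-2 + 0) + 8)*64 = (-2 + 8)*64 = 6*64 = 384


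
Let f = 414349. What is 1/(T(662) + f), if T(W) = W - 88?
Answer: 1/414923 ≈ 2.4101e-6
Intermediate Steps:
T(W) = -88 + W
1/(T(662) + f) = 1/((-88 + 662) + 414349) = 1/(574 + 414349) = 1/414923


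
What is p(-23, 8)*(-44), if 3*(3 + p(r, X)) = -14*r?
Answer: -13772/3 ≈ -4590.7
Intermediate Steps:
p(r, X) = -3 - 14*r/3 (p(r, X) = -3 + (-14*r)/3 = -3 - 14*r/3)
p(-23, 8)*(-44) = (-3 - 14/3*(-23))*(-44) = (-3 + 322/3)*(-44) = (313/3)*(-44) = -13772/3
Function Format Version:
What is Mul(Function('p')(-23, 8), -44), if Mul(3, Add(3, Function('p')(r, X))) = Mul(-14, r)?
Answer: Rational(-13772, 3) ≈ -4590.7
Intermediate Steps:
Function('p')(r, X) = Add(-3, Mul(Rational(-14, 3), r)) (Function('p')(r, X) = Add(-3, Mul(Rational(1, 3), Mul(-14, r))) = Add(-3, Mul(Rational(-14, 3), r)))
Mul(Function('p')(-23, 8), -44) = Mul(Add(-3, Mul(Rational(-14, 3), -23)), -44) = Mul(Add(-3, Rational(322, 3)), -44) = Mul(Rational(313, 3), -44) = Rational(-13772, 3)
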